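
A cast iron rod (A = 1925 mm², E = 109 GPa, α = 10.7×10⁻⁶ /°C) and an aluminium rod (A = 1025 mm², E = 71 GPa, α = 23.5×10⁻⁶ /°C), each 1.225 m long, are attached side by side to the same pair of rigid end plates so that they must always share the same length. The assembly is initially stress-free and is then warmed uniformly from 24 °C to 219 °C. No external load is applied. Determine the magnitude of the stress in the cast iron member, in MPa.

σ ≈ 70.1 MPa (tensile)

Equilibrium of a rigid end plate with no external load gives equal and opposite internal forces ±P in the two members. Since α_{aluminium} > α_{cast iron}, heating drives the aluminium into compression and the cast iron into tension.
Setting the final lengths equal and cancelling L: (α₁ − α₂)ΔT = P/(A₁E₁) + P/(A₂E₂).
|α₁ − α₂|·ΔT = 12.8×10⁻⁶ × 195 = 0.002496.
1/(A₁E₁) + 1/(A₂E₂) = 1/(1925×109×10³) + 1/(1025×71×10³) = 1.851×10⁻⁸ N⁻¹.
P = 0.002496 / 1.851×10⁻⁸ = 134900 N = 134.9 kN.
σ_{cast iron} = P/A₁ = 134900/1925 = 70.06 MPa, tensile.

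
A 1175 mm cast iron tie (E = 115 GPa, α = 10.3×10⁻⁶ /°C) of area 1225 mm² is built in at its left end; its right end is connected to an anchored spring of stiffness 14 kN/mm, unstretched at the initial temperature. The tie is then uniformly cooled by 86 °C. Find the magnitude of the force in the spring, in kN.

The unrestrained thermal change is αΔT L = 10.3×10⁻⁶ × 86 × 1175 = 1.041 mm.
Let P be the tensile force in the spring. The tie extends elastically by PL/(AE) and the spring stretches by P/k; together these equal δ_free.
So P = δ_free / [L/(AE) + 1/k] = 1.041 / [ 1175/(1225×115×10³) + 1/(14×10³) ].
P = 1.041 / 7.977×10⁻⁵ = 13050 N.

P ≈ 13 kN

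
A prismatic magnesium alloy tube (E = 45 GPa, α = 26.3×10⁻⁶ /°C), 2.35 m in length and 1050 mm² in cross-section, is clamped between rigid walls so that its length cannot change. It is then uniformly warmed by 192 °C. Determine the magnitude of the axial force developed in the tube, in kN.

P ≈ 239 kN (compressive)

With zero net strain, σ = E·αΔT = 45 GPa × 26.3×10⁻⁶ × 192 = 227.2 MPa.
Axial force P = σA = 227.2 × 1050 = 238600 N = 238.6 kN, compressive.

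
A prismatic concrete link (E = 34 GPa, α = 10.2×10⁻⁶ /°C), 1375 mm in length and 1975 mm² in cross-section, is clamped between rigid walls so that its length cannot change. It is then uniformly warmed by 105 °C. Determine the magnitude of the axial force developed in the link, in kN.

P ≈ 71.9 kN (compressive)

With zero net strain, σ = E·αΔT = 34 GPa × 10.2×10⁻⁶ × 105 = 36.41 MPa.
Then P = σA = 36.41 × 1975 mm² = 71.92 kN, compressive.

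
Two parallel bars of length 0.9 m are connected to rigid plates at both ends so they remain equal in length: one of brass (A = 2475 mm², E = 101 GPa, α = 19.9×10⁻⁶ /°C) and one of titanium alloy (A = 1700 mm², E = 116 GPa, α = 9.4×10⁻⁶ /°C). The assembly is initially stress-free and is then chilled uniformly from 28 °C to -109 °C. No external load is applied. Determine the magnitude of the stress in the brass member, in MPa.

σ ≈ 64.1 MPa (tensile)

Equilibrium of a rigid end plate with no external load gives equal and opposite internal forces ±P in the two members. Since α_{brass} > α_{titanium alloy}, cooling drives the brass into tension and the titanium alloy into compression.
Setting the final lengths equal and cancelling L: (α₁ − α₂)ΔT = P/(A₁E₁) + P/(A₂E₂).
|α₁ − α₂|·ΔT = 10.5×10⁻⁶ × 137 = 0.001438.
1/(A₁E₁) + 1/(A₂E₂) = 1/(2475×101×10³) + 1/(1700×116×10³) = 9.071×10⁻⁹ N⁻¹.
P = 0.001438 / 9.071×10⁻⁹ = 158600 N = 158.6 kN.
σ_{brass} = P/A₁ = 158600/2475 = 64.07 MPa, tensile.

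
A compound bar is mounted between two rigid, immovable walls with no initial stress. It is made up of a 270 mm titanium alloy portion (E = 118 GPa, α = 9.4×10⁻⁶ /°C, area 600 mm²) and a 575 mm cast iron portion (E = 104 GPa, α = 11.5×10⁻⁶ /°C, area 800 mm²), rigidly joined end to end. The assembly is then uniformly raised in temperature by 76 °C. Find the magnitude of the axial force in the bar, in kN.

P ≈ 64.8 kN (compressive)

Free thermal expansion of the whole bar: Σ αᵢΔT Lᵢ = 9.4×10⁻⁶×76×270 + 11.5×10⁻⁶×76×575 = 0.6954 mm.
Since the ends are fixed, an axial force P builds up, equal in every segment, with P · Σ Lᵢ/(AᵢEᵢ) = δ_free.
Σ Lᵢ/(AᵢEᵢ) = 270/(600×118×10³) + 575/(800×104×10³) = 1.072×10⁻⁵ mm/N.
P = 0.6954 / 1.072×10⁻⁵ = 64850 N = 64.85 kN, compressive.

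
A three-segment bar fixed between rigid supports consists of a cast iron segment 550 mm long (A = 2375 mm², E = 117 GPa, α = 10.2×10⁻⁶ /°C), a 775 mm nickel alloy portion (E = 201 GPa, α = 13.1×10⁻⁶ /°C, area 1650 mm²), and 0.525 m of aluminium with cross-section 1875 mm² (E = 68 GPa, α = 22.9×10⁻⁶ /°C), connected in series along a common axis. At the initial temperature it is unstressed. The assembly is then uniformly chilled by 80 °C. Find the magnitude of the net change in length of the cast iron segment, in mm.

Free thermal contraction of the whole bar: Σ αᵢΔT Lᵢ = 10.2×10⁻⁶×80×550 + 13.1×10⁻⁶×80×775 + 22.9×10⁻⁶×80×525 = 2.223 mm.
The walls prevent any net length change, so an axial force P (same in every segment) develops. Compatibility: P · Σ Lᵢ/(AᵢEᵢ) = δ_free.
The series flexibility is Σ Lᵢ/(AᵢEᵢ) = 550/(2375×117×10³) + 775/(1650×201×10³) + 525/(1875×68×10³) = 8.434×10⁻⁶ mm/N.
So P = 2.223 / 8.434×10⁻⁶ = 263.6 kN, tensile.
For the cast iron segment, free thermal change = 10.2×10⁻⁶×80×550 = 0.4488 mm and elastic change from P = 263600×550/(2375×117×10³) = 0.5217 mm; these oppose, so the net change is 0.0729 mm (segment lengthens).

|ΔL| ≈ 0.0729 mm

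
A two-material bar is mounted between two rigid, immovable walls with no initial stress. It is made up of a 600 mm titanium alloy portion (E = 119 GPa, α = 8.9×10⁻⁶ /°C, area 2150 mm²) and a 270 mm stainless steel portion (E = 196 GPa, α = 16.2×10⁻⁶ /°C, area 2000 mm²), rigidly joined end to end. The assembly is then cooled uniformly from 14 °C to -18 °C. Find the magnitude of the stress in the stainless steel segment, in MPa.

σ ≈ 51.2 MPa (tensile)

With the walls removed the bar would change length by δ_free = Σ αᵢΔT Lᵢ = 8.9×10⁻⁶×32×600 + 16.2×10⁻⁶×32×270 = 0.3108 mm.
Since the ends are fixed, an axial force P builds up, equal in every segment, with P · Σ Lᵢ/(AᵢEᵢ) = δ_free.
Σ Lᵢ/(AᵢEᵢ) = 600/(2150×119×10³) + 270/(2000×196×10³) = 3.034×10⁻⁶ mm/N.
Hence P = δ_free / Σ(L/AE) = 0.3108/3.034×10⁻⁶ = 102.5 kN (tensile).
σ_{stainless steel} = P / A = 102500 / 2000 = 51.23 MPa.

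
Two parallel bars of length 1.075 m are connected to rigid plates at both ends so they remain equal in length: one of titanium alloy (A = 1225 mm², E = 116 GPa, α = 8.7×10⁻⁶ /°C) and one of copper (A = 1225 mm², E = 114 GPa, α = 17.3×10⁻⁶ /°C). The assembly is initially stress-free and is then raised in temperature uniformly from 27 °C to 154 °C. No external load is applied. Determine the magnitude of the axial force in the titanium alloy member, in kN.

Both members must finish at the same length. With the larger α, the copper tends to over-expand; the plates restrain it, putting the copper in compression and the titanium alloy in tension. With no external load the two internal forces are equal and opposite, magnitude P.
Equating the net (thermal + elastic) strains gives |α₁ − α₂|·ΔT = P·[1/(A₁E₁) + 1/(A₂E₂)].
|α₁ − α₂|·ΔT = 8.6×10⁻⁶ × 127 = 0.001092.
1/(A₁E₁) + 1/(A₂E₂) = 1/(1225×116×10³) + 1/(1225×114×10³) = 1.42×10⁻⁸ N⁻¹.
P = 0.001092 / 1.42×10⁻⁸ = 76930 N = 76.93 kN.

P ≈ 76.9 kN (tensile in the titanium alloy)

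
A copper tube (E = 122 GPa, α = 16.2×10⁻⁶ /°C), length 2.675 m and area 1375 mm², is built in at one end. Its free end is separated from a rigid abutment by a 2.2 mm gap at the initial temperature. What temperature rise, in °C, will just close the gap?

The gap closes when αΔT L = 2.2 mm, since the tube is still unstressed at that instant.
ΔT = 2.2 / (16.2×10⁻⁶ × 2675) = 50.77 °C.

ΔT ≈ 50.8 °C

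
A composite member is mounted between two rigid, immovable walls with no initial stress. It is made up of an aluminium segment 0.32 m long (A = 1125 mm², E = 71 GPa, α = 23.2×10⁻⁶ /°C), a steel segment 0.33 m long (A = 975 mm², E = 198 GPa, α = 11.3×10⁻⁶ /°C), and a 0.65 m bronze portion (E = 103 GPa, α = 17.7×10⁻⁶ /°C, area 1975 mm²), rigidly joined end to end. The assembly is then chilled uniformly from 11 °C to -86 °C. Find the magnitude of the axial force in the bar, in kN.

With the walls removed the bar would change length by δ_free = Σ αᵢΔT Lᵢ = 23.2×10⁻⁶×97×320 + 11.3×10⁻⁶×97×330 + 17.7×10⁻⁶×97×650 = 2.198 mm.
Since the ends are fixed, an axial force P builds up, equal in every segment, with P · Σ Lᵢ/(AᵢEᵢ) = δ_free.
The series flexibility is Σ Lᵢ/(AᵢEᵢ) = 320/(1125×71×10³) + 330/(975×198×10³) + 650/(1975×103×10³) = 8.911×10⁻⁶ mm/N.
So P = 2.198 / 8.911×10⁻⁶ = 246.6 kN, tensile.

P ≈ 247 kN (tensile)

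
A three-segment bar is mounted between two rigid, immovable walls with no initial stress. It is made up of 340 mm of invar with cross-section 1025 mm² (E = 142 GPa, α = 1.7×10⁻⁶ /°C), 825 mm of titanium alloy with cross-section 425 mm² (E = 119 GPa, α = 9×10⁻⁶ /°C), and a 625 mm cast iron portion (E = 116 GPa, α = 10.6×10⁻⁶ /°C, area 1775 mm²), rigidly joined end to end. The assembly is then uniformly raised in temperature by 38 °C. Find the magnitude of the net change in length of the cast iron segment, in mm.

Free thermal expansion of the whole bar: Σ αᵢΔT Lᵢ = 1.7×10⁻⁶×38×340 + 9×10⁻⁶×38×825 + 10.6×10⁻⁶×38×625 = 0.5559 mm.
Since the ends are fixed, an axial force P builds up, equal in every segment, with P · Σ Lᵢ/(AᵢEᵢ) = δ_free.
The series flexibility is Σ Lᵢ/(AᵢEᵢ) = 340/(1025×142×10³) + 825/(425×119×10³) + 625/(1775×116×10³) = 2.168×10⁻⁵ mm/N.
P = 0.5559 / 2.168×10⁻⁵ = 25630 N = 25.63 kN, compressive.
For the cast iron segment, free thermal change = 10.6×10⁻⁶×38×625 = 0.2517 mm and elastic change from P = 25630×625/(1775×116×10³) = 0.07781 mm; these oppose, so the net change is 0.174 mm (segment lengthens).

|ΔL| ≈ 0.174 mm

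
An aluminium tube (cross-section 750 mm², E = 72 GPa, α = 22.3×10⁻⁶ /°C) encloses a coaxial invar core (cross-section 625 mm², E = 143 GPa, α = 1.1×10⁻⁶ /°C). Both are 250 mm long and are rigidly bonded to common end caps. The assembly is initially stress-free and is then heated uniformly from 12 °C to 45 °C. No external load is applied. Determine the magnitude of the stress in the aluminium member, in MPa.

σ ≈ 31.4 MPa (compressive)

Both members must finish at the same length. With the larger α, the aluminium tends to over-expand; the plates restrain it, putting the aluminium in compression and the invar in tension. With no external load the two internal forces are equal and opposite, magnitude P.
Compatibility of the two members (thermal + elastic change equal): (α₁ − α₂)ΔT = P·[1/(A₁E₁) + 1/(A₂E₂)].
|α₁ − α₂|·ΔT = 21.2×10⁻⁶ × 33 = 0.0006996.
1/(A₁E₁) + 1/(A₂E₂) = 1/(750×72×10³) + 1/(625×143×10³) = 2.971×10⁻⁸ N⁻¹.
P = 0.0006996 / 2.971×10⁻⁸ = 23550 N = 23.55 kN.
σ_{aluminium} = P/A₁ = 23550/750 = 31.4 MPa, compressive.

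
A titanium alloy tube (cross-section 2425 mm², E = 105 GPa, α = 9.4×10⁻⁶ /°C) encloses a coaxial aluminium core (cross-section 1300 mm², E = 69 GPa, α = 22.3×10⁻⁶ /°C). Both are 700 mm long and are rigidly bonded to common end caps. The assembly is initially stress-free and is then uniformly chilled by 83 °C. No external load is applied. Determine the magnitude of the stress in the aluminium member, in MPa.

Both members must finish at the same length. With the larger α, the aluminium tends to over-contract; the plates restrain it, putting the aluminium in tension and the titanium alloy in compression. With no external load the two internal forces are equal and opposite, magnitude P.
Equating the net (thermal + elastic) strains gives |α₁ − α₂|·ΔT = P·[1/(A₁E₁) + 1/(A₂E₂)].
|α₁ − α₂|·ΔT = 12.9×10⁻⁶ × 83 = 0.001071.
1/(A₁E₁) + 1/(A₂E₂) = 1/(2425×105×10³) + 1/(1300×69×10³) = 1.508×10⁻⁸ N⁻¹.
P = 0.001071 / 1.508×10⁻⁸ = 71020 N = 71.02 kN.
σ_{aluminium} = P/A₂ = 71020/1300 = 54.63 MPa, tensile.

σ ≈ 54.6 MPa (tensile)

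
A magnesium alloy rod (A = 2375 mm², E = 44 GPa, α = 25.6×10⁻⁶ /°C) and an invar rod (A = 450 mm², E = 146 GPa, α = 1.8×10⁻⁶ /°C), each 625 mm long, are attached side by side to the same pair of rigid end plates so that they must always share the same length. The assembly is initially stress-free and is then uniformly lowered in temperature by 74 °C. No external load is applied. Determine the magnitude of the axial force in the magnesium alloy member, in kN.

P ≈ 71 kN (tensile in the magnesium alloy)

The magnesium alloy has the larger α, so on cooling it would change length more than the invar if both were free. The rigid plates force a common final length, so the magnesium alloy is put into tension and the invar into compression, with equal and opposite forces P (no external load).
Setting the final lengths equal and cancelling L: (α₁ − α₂)ΔT = P/(A₁E₁) + P/(A₂E₂).
|α₁ − α₂|·ΔT = 23.8×10⁻⁶ × 74 = 0.001761.
1/(A₁E₁) + 1/(A₂E₂) = 1/(2375×44×10³) + 1/(450×146×10³) = 2.479×10⁻⁸ N⁻¹.
So P = 0.001761 / 2.479×10⁻⁸ = 71.04 kN.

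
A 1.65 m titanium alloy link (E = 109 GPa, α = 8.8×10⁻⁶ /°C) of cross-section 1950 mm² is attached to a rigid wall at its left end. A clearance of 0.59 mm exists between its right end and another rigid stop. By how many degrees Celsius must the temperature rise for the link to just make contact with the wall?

ΔT ≈ 40.6 °C

The gap closes when αΔT L = 0.59 mm, since the link is still unstressed at that instant.
ΔT = 0.59 / (8.8×10⁻⁶ × 1650) = 40.63 °C.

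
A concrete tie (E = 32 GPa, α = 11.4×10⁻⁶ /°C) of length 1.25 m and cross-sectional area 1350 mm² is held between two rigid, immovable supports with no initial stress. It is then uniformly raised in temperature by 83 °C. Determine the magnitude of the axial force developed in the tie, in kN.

P ≈ 40.9 kN (compressive)

With zero net strain, σ = E·αΔT = 32 GPa × 11.4×10⁻⁶ × 83 = 30.28 MPa.
P = AEαΔT = 1350 × 32×10³ × 11.4×10⁻⁶ × 83 = 40.88 kN (compressive).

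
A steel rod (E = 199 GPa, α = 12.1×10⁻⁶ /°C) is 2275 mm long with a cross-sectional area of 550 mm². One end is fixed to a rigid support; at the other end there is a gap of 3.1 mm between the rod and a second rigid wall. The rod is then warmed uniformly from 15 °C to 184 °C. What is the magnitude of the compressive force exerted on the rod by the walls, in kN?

Unrestrained expansion: δ_free = αΔT L = 12.1×10⁻⁶ × 169 × 2275 = 4.652 mm.
After closing the 3.1 mm clearance, 4.652 − 3.1 = 1.552 mm of expansion remains to be suppressed by the wall.
So σ = E(δ_free − g)/L = 199×10³ × 1.552/2275 = 135.8 MPa.
Force on the wall = σA = 135.8 × 550 mm² = 74.67 kN.

P ≈ 74.7 kN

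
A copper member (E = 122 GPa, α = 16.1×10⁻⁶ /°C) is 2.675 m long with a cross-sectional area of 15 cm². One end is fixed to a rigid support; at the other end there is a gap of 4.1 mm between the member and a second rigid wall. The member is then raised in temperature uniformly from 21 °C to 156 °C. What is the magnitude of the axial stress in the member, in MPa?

Unrestrained expansion: δ_free = αΔT L = 16.1×10⁻⁶ × 135 × 2675 = 5.814 mm.
This exceeds the 4.1 mm gap, so the wall pushes back. The portion of expansion that must be recovered elastically is δ_free − gap = 5.814 − 4.1 = 1.714 mm.
So σ = E(δ_free − g)/L = 122×10³ × 1.714/2675 = 78.18 MPa.

σ ≈ 78.2 MPa (compressive)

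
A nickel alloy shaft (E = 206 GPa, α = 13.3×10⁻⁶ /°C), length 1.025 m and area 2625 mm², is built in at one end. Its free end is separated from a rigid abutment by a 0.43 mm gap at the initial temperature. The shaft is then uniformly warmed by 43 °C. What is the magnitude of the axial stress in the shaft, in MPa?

If the wall were absent the shaft would grow by αΔT L = 13.3×10⁻⁶ × 43 × 1025 = 0.5862 mm.
This exceeds the 0.43 mm gap, so the wall pushes back. The portion of expansion that must be recovered elastically is δ_free − gap = 0.5862 − 0.43 = 0.1562 mm.
Compatibility: PL/(AE) = 0.1562 mm, so σ = P/A = E × (0.1562/1025) = 31.39 MPa.

σ ≈ 31.4 MPa (compressive)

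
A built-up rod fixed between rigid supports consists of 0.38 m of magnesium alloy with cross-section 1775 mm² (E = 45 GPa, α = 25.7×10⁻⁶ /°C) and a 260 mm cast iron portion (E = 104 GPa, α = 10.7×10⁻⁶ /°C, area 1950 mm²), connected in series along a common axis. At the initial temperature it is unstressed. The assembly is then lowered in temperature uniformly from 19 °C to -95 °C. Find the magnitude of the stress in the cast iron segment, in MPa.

σ ≈ 121 MPa (tensile)

Free thermal contraction of the whole bar: Σ αᵢΔT Lᵢ = 25.7×10⁻⁶×114×380 + 10.7×10⁻⁶×114×260 = 1.43 mm.
The walls prevent any net length change, so an axial force P (same in every segment) develops. Compatibility: P · Σ Lᵢ/(AᵢEᵢ) = δ_free.
The series flexibility is Σ Lᵢ/(AᵢEᵢ) = 380/(1775×45×10³) + 260/(1950×104×10³) = 6.039×10⁻⁶ mm/N.
So P = 1.43 / 6.039×10⁻⁶ = 236.9 kN, tensile.
σ_{cast iron} = P / A = 236900 / 1950 = 121.5 MPa.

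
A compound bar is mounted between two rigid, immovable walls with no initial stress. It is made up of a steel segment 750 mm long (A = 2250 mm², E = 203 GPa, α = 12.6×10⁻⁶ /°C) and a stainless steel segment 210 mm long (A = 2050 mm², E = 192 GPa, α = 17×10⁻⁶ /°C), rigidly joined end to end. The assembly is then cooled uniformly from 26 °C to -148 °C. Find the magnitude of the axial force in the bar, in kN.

If the supports were absent, the total length change would be Σ αᵢΔT Lᵢ = 12.6×10⁻⁶×174×750 + 17×10⁻⁶×174×210 = 2.265 mm.
Since the ends are fixed, an axial force P builds up, equal in every segment, with P · Σ Lᵢ/(AᵢEᵢ) = δ_free.
Σ Lᵢ/(AᵢEᵢ) = 750/(2250×203×10³) + 210/(2050×192×10³) = 2.176×10⁻⁶ mm/N.
Hence P = δ_free / Σ(L/AE) = 2.265/2.176×10⁻⁶ = 1041 kN (tensile).

P ≈ 1040 kN (tensile)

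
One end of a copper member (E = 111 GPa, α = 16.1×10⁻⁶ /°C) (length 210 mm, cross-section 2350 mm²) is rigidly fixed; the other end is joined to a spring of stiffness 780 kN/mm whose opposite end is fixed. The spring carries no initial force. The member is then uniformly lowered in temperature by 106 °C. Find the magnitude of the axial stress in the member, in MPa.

σ ≈ 73.1 MPa (tensile)

Free thermal contraction: δ_free = αΔT L = 16.1×10⁻⁶ × 106 × 210 = 0.3584 mm.
Let P be the tensile force in the spring. The member extends elastically by PL/(AE) and the spring stretches by P/k; together these equal δ_free.
P [ L/(AE) + 1/k ] = δ_free → P [ 210/(2350×111×10³) + 1/(780×10³) ] = 0.3584.
P = 0.3584 / 2.087×10⁻⁶ = 171700 N.
σ = P/A = 171700/2350 = 73.07 MPa.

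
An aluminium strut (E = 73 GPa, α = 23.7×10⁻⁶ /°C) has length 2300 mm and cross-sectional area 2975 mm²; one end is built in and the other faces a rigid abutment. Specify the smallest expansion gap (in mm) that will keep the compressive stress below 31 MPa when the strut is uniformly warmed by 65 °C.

g ≈ 2.57 mm

With no wall the strut would lengthen by αΔT L = 23.7×10⁻⁶ × 65 × 2300 = 3.543 mm.
A stress of 31 MPa corresponds to the wall pushing the strut back by σL/E = 31×2300/(73×10³) = 0.9767 mm.
The gap must absorb the remainder: g_min = 3.543 − 0.9767 = 2.566 mm.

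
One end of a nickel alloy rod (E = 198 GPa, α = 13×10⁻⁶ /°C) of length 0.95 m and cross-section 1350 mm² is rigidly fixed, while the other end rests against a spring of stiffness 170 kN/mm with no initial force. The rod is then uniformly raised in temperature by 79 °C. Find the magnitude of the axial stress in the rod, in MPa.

σ ≈ 76.6 MPa (compressive)

The unrestrained thermal change is αΔT L = 13×10⁻⁶ × 79 × 950 = 0.9756 mm.
With a force P in the spring, the elastic change of the rod is PL/(AE) and that of the spring is P/k; compatibility requires their sum to equal δ_free.
So P = δ_free / [L/(AE) + 1/k] = 0.9756 / [ 950/(1350×198×10³) + 1/(170×10³) ].
P = 0.9756 / 9.436×10⁻⁶ = 103400 N.
σ = P/A = 103400/1350 = 76.59 MPa.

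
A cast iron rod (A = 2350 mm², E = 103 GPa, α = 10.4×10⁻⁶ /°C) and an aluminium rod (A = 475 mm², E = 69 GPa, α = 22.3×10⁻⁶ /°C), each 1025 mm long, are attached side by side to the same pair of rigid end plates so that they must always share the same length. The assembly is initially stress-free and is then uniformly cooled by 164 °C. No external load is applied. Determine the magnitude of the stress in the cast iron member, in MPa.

σ ≈ 24 MPa (compressive)

Equilibrium of a rigid end plate with no external load gives equal and opposite internal forces ±P in the two members. Since α_{aluminium} > α_{cast iron}, cooling drives the aluminium into tension and the cast iron into compression.
Setting the final lengths equal and cancelling L: (α₁ − α₂)ΔT = P/(A₁E₁) + P/(A₂E₂).
|α₁ − α₂|·ΔT = 11.9×10⁻⁶ × 164 = 0.001952.
1/(A₁E₁) + 1/(A₂E₂) = 1/(2350×103×10³) + 1/(475×69×10³) = 3.464×10⁻⁸ N⁻¹.
So P = 0.001952 / 3.464×10⁻⁸ = 56.34 kN.
σ_{cast iron} = P/A₁ = 56340/2350 = 23.97 MPa, compressive.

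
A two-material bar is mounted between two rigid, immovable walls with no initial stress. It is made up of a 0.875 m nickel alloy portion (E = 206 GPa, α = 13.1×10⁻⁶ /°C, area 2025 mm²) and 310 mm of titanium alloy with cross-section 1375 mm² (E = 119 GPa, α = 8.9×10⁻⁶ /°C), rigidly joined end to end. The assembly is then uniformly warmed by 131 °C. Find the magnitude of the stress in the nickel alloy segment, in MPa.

With the walls removed the bar would change length by δ_free = Σ αᵢΔT Lᵢ = 13.1×10⁻⁶×131×875 + 8.9×10⁻⁶×131×310 = 1.863 mm.
Since the ends are fixed, an axial force P builds up, equal in every segment, with P · Σ Lᵢ/(AᵢEᵢ) = δ_free.
Σ Lᵢ/(AᵢEᵢ) = 875/(2025×206×10³) + 310/(1375×119×10³) = 3.992×10⁻⁶ mm/N.
So P = 1.863 / 3.992×10⁻⁶ = 466.7 kN, compressive.
σ_{nickel alloy} = P / A = 466700 / 2025 = 230.5 MPa.

σ ≈ 230 MPa (compressive)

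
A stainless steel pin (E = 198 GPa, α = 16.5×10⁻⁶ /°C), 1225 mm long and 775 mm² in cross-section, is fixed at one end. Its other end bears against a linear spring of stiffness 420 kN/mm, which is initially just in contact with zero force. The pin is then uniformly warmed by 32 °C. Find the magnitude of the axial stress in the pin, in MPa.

The unrestrained thermal change is αΔT L = 16.5×10⁻⁶ × 32 × 1225 = 0.6468 mm.
Let P be the compressive force at the spring. The pin shortens elastically by PL/(AE) and the spring compresses by P/k; together these equal δ_free.
So P = δ_free / [L/(AE) + 1/k] = 0.6468 / [ 1225/(775×198×10³) + 1/(420×10³) ].
P = 0.6468 / 1.036×10⁻⁵ = 62410 N.
σ = P/A = 62410/775 = 80.53 MPa.

σ ≈ 80.5 MPa (compressive)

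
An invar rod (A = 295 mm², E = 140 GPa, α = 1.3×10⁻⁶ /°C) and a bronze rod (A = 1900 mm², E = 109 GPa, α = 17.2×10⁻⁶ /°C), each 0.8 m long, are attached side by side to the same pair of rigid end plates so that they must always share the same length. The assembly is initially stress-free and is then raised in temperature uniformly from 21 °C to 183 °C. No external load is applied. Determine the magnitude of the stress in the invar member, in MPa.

σ ≈ 301 MPa (tensile)

The bronze has the larger α, so on heating it would change length more than the invar if both were free. The rigid plates force a common final length, so the bronze is put into compression and the invar into tension, with equal and opposite forces P (no external load).
Equating the net (thermal + elastic) strains gives |α₁ − α₂|·ΔT = P·[1/(A₁E₁) + 1/(A₂E₂)].
|α₁ − α₂|·ΔT = 15.9×10⁻⁶ × 162 = 0.002576.
1/(A₁E₁) + 1/(A₂E₂) = 1/(295×140×10³) + 1/(1900×109×10³) = 2.904×10⁻⁸ N⁻¹.
P = 0.002576 / 2.904×10⁻⁸ = 88690 N = 88.69 kN.
σ_{invar} = P/A₁ = 88690/295 = 300.7 MPa, tensile.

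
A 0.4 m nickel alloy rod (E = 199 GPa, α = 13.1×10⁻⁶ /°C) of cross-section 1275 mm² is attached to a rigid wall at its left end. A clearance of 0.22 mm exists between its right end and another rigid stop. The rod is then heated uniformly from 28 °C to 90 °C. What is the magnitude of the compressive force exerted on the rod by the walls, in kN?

Unrestrained expansion: δ_free = αΔT L = 13.1×10⁻⁶ × 62 × 400 = 0.3249 mm.
The gap closes (δ_free > 0.22 mm) and the wall then resists a further 0.3249 − 0.22 = 0.1049 mm of expansion.
Compatibility: PL/(AE) = 0.1049 mm, so σ = P/A = E × (0.1049/400) = 52.18 MPa.
Force on the wall = σA = 52.18 × 1275 mm² = 66.53 kN.

P ≈ 66.5 kN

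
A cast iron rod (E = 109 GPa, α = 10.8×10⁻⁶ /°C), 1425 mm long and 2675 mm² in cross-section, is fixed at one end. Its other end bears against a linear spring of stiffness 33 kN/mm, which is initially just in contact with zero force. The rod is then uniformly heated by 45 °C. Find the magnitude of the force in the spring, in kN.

P ≈ 19.7 kN

Free thermal expansion: δ_free = αΔT L = 10.8×10⁻⁶ × 45 × 1425 = 0.6925 mm.
With a force P in the spring, the elastic change of the rod is PL/(AE) and that of the spring is P/k; compatibility requires their sum to equal δ_free.
So P = δ_free / [L/(AE) + 1/k] = 0.6925 / [ 1425/(2675×109×10³) + 1/(33×10³) ].
P = 0.6925 / 3.519×10⁻⁵ = 19680 N.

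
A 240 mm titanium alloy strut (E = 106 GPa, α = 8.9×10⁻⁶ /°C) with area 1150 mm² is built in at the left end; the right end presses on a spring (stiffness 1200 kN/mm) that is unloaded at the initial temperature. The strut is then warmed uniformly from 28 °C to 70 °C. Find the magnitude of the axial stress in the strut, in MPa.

σ ≈ 27.8 MPa (compressive)

The unrestrained thermal change is αΔT L = 8.9×10⁻⁶ × 42 × 240 = 0.08971 mm.
Let P be the compressive force at the spring. The strut shortens elastically by PL/(AE) and the spring compresses by P/k; together these equal δ_free.
P [ L/(AE) + 1/k ] = δ_free → P [ 240/(1150×106×10³) + 1/(1200×10³) ] = 0.08971.
P = 0.08971 / 2.802×10⁻⁶ = 32020 N.
σ = P/A = 32020/1150 = 27.84 MPa.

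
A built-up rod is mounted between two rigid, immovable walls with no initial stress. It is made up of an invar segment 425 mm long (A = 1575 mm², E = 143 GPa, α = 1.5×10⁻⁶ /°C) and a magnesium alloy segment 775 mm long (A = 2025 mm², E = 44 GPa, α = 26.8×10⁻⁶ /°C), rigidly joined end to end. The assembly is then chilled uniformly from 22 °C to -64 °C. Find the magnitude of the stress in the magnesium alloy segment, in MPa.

σ ≈ 85.9 MPa (tensile)

Free thermal contraction of the whole bar: Σ αᵢΔT Lᵢ = 1.5×10⁻⁶×86×425 + 26.8×10⁻⁶×86×775 = 1.841 mm.
Since the ends are fixed, an axial force P builds up, equal in every segment, with P · Σ Lᵢ/(AᵢEᵢ) = δ_free.
The series flexibility is Σ Lᵢ/(AᵢEᵢ) = 425/(1575×143×10³) + 775/(2025×44×10³) = 1.059×10⁻⁵ mm/N.
P = 1.841 / 1.059×10⁻⁵ = 173900 N = 173.9 kN, tensile.
σ_{magnesium alloy} = P / A = 173900 / 2025 = 85.89 MPa.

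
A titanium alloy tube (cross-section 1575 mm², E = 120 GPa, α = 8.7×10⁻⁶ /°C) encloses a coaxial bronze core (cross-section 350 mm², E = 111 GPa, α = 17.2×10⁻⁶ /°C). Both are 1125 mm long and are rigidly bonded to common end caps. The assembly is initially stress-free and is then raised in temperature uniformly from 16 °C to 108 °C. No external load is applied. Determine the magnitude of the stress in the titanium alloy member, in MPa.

Both members must finish at the same length. With the larger α, the bronze tends to over-expand; the plates restrain it, putting the bronze in compression and the titanium alloy in tension. With no external load the two internal forces are equal and opposite, magnitude P.
Compatibility of the two members (thermal + elastic change equal): (α₁ − α₂)ΔT = P·[1/(A₁E₁) + 1/(A₂E₂)].
|α₁ − α₂|·ΔT = 8.5×10⁻⁶ × 92 = 0.000782.
1/(A₁E₁) + 1/(A₂E₂) = 1/(1575×120×10³) + 1/(350×111×10³) = 3.103×10⁻⁸ N⁻¹.
So P = 0.000782 / 3.103×10⁻⁸ = 25.2 kN.
σ_{titanium alloy} = P/A₁ = 25200/1575 = 16 MPa, tensile.

σ ≈ 16 MPa (tensile)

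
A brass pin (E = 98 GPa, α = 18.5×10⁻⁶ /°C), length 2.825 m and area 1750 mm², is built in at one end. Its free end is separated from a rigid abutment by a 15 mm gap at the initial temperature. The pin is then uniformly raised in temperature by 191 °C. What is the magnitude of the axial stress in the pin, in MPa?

σ ≈ 0 MPa

Free thermal elongation = αΔT L = 18.5×10⁻⁶ × 191 × 2825 = 9.982 mm.
This is smaller than the 15 mm clearance, so the pin expands freely without reaching the stop — the stress is zero.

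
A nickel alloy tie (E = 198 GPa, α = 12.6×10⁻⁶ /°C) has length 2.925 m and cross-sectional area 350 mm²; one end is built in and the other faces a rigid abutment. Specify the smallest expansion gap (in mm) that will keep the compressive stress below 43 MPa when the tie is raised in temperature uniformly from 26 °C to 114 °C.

Free expansion if unrestrained: δ_free = αΔT L = 12.6×10⁻⁶ × 88 × 2925 = 3.243 mm.
A stress of 43 MPa corresponds to the wall pushing the tie back by σL/E = 43×2925/(198×10³) = 0.6352 mm.
The gap must absorb the remainder: g_min = 3.243 − 0.6352 = 2.608 mm.

g ≈ 2.61 mm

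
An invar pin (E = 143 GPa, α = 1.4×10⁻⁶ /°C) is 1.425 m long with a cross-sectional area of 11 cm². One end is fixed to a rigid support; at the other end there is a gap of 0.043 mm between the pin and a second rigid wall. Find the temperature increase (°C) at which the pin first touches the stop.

ΔT ≈ 21.6 °C

The gap closes when αΔT L = 0.043 mm, since the pin is still unstressed at that instant.
So ΔT = g/(αL) = 0.043/(1.4×10⁻⁶ × 1425) = 21.55 °C.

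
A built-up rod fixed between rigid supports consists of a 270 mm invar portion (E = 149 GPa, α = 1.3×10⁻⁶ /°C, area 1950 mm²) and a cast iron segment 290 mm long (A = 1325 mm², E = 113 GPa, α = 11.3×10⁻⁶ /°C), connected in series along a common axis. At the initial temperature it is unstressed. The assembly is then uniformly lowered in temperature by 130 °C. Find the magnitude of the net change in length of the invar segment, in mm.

|ΔL| ≈ 0.107 mm

If the supports were absent, the total length change would be Σ αᵢΔT Lᵢ = 1.3×10⁻⁶×130×270 + 11.3×10⁻⁶×130×290 = 0.4716 mm.
Since the ends are fixed, an axial force P builds up, equal in every segment, with P · Σ Lᵢ/(AᵢEᵢ) = δ_free.
The series flexibility is Σ Lᵢ/(AᵢEᵢ) = 270/(1950×149×10³) + 290/(1325×113×10³) = 2.866×10⁻⁶ mm/N.
So P = 0.4716 / 2.866×10⁻⁶ = 164.6 kN, tensile.
For the invar segment, free thermal change = 1.3×10⁻⁶×130×270 = 0.04563 mm and elastic change from P = 164600×270/(1950×149×10³) = 0.1529 mm; these oppose, so the net change is 0.107 mm (segment lengthens).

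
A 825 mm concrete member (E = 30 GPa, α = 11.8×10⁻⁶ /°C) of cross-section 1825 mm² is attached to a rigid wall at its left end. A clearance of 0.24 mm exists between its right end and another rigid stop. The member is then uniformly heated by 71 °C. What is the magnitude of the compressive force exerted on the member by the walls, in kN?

P ≈ 29.9 kN

Unrestrained expansion: δ_free = αΔT L = 11.8×10⁻⁶ × 71 × 825 = 0.6912 mm.
After closing the 0.24 mm clearance, 0.6912 − 0.24 = 0.4512 mm of expansion remains to be suppressed by the wall.
Compatibility: PL/(AE) = 0.4512 mm, so σ = P/A = E × (0.4512/825) = 16.41 MPa.
Force on the wall = σA = 16.41 × 1825 mm² = 29.94 kN.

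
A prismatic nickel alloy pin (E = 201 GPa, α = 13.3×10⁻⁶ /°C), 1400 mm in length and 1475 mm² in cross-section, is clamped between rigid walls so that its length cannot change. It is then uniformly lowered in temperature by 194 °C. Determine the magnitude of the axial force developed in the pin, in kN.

P ≈ 765 kN (tensile)

Full restraint means ε = 0, so the stress is σ = EαΔT = 201×10³ × 13.3×10⁻⁶ × 194 = 518.6 MPa.
P = AEαΔT = 1475 × 201×10³ × 13.3×10⁻⁶ × 194 = 765 kN (tensile).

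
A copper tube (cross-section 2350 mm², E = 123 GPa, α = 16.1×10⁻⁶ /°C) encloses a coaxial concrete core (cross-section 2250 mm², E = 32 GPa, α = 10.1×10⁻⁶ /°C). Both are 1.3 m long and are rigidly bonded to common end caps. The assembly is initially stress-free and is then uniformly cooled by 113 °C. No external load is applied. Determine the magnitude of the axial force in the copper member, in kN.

P ≈ 39.1 kN (tensile in the copper)

The copper has the larger α, so on cooling it would change length more than the concrete if both were free. The rigid plates force a common final length, so the copper is put into tension and the concrete into compression, with equal and opposite forces P (no external load).
Compatibility of the two members (thermal + elastic change equal): (α₁ − α₂)ΔT = P·[1/(A₁E₁) + 1/(A₂E₂)].
|α₁ − α₂|·ΔT = 6×10⁻⁶ × 113 = 0.000678.
1/(A₁E₁) + 1/(A₂E₂) = 1/(2350×123×10³) + 1/(2250×32×10³) = 1.735×10⁻⁸ N⁻¹.
So P = 0.000678 / 1.735×10⁻⁸ = 39.08 kN.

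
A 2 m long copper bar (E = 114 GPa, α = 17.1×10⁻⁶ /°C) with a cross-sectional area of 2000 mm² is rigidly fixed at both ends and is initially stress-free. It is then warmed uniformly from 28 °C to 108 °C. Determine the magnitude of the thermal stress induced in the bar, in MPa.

With length fixed, the mechanical strain must cancel the thermal strain αΔT = 17.1×10⁻⁶ × 80 = 1368×10⁻⁶.
Hence σ = E·αΔT = 114×10³ × 1368×10⁻⁶ = 156 MPa, compressive.

σ ≈ 156 MPa (compressive)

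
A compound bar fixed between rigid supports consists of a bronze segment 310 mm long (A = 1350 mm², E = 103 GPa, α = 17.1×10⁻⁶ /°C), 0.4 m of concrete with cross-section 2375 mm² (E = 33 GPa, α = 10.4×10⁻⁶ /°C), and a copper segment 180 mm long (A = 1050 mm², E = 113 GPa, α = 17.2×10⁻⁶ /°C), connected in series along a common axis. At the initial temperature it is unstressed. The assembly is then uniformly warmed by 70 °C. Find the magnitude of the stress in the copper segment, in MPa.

Free thermal expansion of the whole bar: Σ αᵢΔT Lᵢ = 17.1×10⁻⁶×70×310 + 10.4×10⁻⁶×70×400 + 17.2×10⁻⁶×70×180 = 0.879 mm.
The rigid supports impose zero overall length change; the single axial force P common to all segments must satisfy P Σ Lᵢ/(AᵢEᵢ) = δ_free.
Σ Lᵢ/(AᵢEᵢ) = 310/(1350×103×10³) + 400/(2375×33×10³) + 180/(1050×113×10³) = 8.85×10⁻⁶ mm/N.
Hence P = δ_free / Σ(L/AE) = 0.879/8.85×10⁻⁶ = 99.32 kN (compressive).
σ_{copper} = P / A = 99320 / 1050 = 94.59 MPa.

σ ≈ 94.6 MPa (compressive)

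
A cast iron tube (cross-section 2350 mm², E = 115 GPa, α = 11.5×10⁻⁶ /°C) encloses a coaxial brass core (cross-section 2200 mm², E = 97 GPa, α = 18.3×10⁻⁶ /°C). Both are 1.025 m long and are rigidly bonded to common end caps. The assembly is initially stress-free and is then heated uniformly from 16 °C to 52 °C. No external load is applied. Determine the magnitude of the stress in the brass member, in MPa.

Equilibrium of a rigid end plate with no external load gives equal and opposite internal forces ±P in the two members. Since α_{brass} > α_{cast iron}, heating drives the brass into compression and the cast iron into tension.
Compatibility of the two members (thermal + elastic change equal): (α₁ − α₂)ΔT = P·[1/(A₁E₁) + 1/(A₂E₂)].
|α₁ − α₂|·ΔT = 6.8×10⁻⁶ × 36 = 0.0002448.
1/(A₁E₁) + 1/(A₂E₂) = 1/(2350×115×10³) + 1/(2200×97×10³) = 8.386×10⁻⁹ N⁻¹.
So P = 0.0002448 / 8.386×10⁻⁹ = 29.19 kN.
σ_{brass} = P/A₂ = 29190/2200 = 13.27 MPa, compressive.

σ ≈ 13.3 MPa (compressive)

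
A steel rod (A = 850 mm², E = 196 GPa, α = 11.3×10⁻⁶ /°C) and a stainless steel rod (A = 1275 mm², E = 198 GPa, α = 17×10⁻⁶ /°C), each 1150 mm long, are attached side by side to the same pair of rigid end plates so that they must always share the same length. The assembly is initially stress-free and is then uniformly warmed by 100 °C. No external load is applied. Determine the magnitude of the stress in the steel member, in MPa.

σ ≈ 67.3 MPa (tensile)

Both members must finish at the same length. With the larger α, the stainless steel tends to over-expand; the plates restrain it, putting the stainless steel in compression and the steel in tension. With no external load the two internal forces are equal and opposite, magnitude P.
Compatibility of the two members (thermal + elastic change equal): (α₁ − α₂)ΔT = P·[1/(A₁E₁) + 1/(A₂E₂)].
|α₁ − α₂|·ΔT = 5.7×10⁻⁶ × 100 = 0.00057.
1/(A₁E₁) + 1/(A₂E₂) = 1/(850×196×10³) + 1/(1275×198×10³) = 9.964×10⁻⁹ N⁻¹.
So P = 0.00057 / 9.964×10⁻⁹ = 57.21 kN.
σ_{steel} = P/A₁ = 57210/850 = 67.3 MPa, tensile.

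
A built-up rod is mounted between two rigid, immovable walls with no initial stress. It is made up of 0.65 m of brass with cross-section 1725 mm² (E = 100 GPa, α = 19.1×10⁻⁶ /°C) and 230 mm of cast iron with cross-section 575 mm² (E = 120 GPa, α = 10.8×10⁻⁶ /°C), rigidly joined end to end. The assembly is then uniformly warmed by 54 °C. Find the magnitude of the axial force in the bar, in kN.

P ≈ 113 kN (compressive)

If the supports were absent, the total length change would be Σ αᵢΔT Lᵢ = 19.1×10⁻⁶×54×650 + 10.8×10⁻⁶×54×230 = 0.8045 mm.
The walls prevent any net length change, so an axial force P (same in every segment) develops. Compatibility: P · Σ Lᵢ/(AᵢEᵢ) = δ_free.
The series flexibility is Σ Lᵢ/(AᵢEᵢ) = 650/(1725×100×10³) + 230/(575×120×10³) = 7.101×10⁻⁶ mm/N.
P = 0.8045 / 7.101×10⁻⁶ = 113300 N = 113.3 kN, compressive.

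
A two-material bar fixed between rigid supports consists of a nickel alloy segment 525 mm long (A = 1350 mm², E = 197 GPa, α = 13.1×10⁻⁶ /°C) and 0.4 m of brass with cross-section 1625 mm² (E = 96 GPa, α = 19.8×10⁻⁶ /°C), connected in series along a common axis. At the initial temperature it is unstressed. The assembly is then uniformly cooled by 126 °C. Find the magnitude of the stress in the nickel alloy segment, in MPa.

σ ≈ 304 MPa (tensile)

With the walls removed the bar would change length by δ_free = Σ αᵢΔT Lᵢ = 13.1×10⁻⁶×126×525 + 19.8×10⁻⁶×126×400 = 1.864 mm.
The rigid supports impose zero overall length change; the single axial force P common to all segments must satisfy P Σ Lᵢ/(AᵢEᵢ) = δ_free.
The series flexibility is Σ Lᵢ/(AᵢEᵢ) = 525/(1350×197×10³) + 400/(1625×96×10³) = 4.538×10⁻⁶ mm/N.
Hence P = δ_free / Σ(L/AE) = 1.864/4.538×10⁻⁶ = 410.8 kN (tensile).
σ_{nickel alloy} = P / A = 410800 / 1350 = 304.3 MPa.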